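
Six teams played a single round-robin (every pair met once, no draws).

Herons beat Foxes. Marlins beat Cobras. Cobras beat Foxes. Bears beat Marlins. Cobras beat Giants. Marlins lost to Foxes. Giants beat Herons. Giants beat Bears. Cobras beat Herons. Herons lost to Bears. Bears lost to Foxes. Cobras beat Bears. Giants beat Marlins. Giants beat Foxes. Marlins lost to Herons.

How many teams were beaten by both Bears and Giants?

Bears beat: Marlins, Herons.
Giants beat: Bears, Foxes, Marlins, Herons.
Both beat: Marlins, Herons — 2.

2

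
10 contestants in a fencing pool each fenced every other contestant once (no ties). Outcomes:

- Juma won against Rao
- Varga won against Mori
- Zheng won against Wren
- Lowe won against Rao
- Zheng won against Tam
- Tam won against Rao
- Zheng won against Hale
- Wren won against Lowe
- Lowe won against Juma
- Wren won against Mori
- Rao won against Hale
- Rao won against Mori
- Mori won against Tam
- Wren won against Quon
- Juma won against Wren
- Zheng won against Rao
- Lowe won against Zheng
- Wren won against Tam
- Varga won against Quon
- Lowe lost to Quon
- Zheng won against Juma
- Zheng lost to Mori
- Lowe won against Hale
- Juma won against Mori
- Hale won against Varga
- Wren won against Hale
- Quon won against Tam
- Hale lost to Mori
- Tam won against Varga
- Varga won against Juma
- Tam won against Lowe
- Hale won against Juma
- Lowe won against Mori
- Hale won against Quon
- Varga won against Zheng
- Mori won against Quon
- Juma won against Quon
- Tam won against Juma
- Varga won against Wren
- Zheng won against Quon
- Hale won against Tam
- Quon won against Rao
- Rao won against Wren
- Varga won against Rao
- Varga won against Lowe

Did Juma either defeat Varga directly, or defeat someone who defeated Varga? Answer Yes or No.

Juma did not beat Varga directly.
Juma beat Rao, Quon, Wren, Mori, but each of them lost to Varga. No two-step path.

No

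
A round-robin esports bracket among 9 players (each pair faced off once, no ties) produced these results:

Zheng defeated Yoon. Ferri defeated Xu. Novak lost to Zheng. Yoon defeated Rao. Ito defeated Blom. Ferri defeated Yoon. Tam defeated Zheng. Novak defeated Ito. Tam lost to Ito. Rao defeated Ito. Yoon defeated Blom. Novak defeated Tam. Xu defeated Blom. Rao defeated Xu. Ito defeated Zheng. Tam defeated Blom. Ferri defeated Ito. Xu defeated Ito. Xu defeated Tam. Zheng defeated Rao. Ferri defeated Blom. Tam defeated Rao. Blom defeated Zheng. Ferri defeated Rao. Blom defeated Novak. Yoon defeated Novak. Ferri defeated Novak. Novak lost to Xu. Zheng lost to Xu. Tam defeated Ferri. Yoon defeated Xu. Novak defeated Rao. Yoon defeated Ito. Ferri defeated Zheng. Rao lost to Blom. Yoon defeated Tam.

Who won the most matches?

Ferri

Win totals: Yoon 6, Tam 4, Ferri 7, Xu 5, Blom 3, Ito 3, Novak 3, Zheng 3, Rao 2.
Ferri leads with 7 wins (next highest: 6).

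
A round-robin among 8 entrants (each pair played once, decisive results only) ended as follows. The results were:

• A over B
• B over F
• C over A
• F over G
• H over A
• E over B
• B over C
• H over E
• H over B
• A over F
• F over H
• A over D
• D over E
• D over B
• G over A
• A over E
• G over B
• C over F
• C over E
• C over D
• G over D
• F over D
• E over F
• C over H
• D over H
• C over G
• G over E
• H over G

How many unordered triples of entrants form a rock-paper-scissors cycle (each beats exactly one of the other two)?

15

Win totals: A 4, B 2, C 6, D 3, E 2, F 3, G 4, H 4.
An entrant with w wins dominates both others in C(w,2) triples; summing gives 6 + 1 + 15 + 3 + 1 + 3 + 6 + 6 = 41 transitive triples.
Total triples C(8,3) = 56, so cyclic triples = 56 − 41 = 15.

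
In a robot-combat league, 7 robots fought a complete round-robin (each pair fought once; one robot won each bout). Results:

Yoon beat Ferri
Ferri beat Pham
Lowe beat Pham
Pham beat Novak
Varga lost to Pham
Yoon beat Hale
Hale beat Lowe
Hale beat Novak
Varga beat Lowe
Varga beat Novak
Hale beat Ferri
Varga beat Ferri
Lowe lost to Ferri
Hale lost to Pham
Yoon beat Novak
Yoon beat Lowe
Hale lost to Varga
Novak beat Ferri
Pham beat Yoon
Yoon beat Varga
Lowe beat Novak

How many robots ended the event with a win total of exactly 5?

1

Win totals: Yoon 5, Hale 3, Varga 4, Lowe 2, Pham 4, Novak 1, Ferri 2.
Exactly 5: Yoon — 1 robot.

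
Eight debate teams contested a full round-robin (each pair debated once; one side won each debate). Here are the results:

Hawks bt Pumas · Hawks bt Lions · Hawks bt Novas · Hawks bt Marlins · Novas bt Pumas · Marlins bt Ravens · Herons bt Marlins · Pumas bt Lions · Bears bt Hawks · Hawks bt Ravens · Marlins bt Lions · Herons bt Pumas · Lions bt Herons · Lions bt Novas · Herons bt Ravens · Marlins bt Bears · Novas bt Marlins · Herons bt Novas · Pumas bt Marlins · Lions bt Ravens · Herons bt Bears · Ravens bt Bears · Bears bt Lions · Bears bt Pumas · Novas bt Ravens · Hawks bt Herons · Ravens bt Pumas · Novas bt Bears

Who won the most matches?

Win totals: Bears 3, Marlins 3, Ravens 2, Lions 3, Herons 5, Pumas 2, Novas 4, Hawks 6.
Hawks leads with 6 wins (next highest: 5).

Hawks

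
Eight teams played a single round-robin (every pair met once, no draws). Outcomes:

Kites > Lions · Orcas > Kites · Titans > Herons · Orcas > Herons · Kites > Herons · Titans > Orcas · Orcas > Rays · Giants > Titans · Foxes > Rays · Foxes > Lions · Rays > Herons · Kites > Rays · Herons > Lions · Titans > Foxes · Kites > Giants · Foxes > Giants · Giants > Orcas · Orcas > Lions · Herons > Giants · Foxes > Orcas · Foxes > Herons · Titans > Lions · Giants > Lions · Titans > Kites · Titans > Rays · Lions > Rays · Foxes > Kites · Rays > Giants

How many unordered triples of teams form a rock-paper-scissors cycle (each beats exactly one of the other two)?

Win totals: Foxes 6, Rays 2, Orcas 4, Kites 4, Herons 2, Lions 1, Giants 3, Titans 6.
A team with w wins dominates both others in C(w,2) triples; summing gives 15 + 1 + 6 + 6 + 1 + 0 + 3 + 15 = 47 transitive triples.
Total triples C(8,3) = 56, so cyclic triples = 56 − 47 = 9.

9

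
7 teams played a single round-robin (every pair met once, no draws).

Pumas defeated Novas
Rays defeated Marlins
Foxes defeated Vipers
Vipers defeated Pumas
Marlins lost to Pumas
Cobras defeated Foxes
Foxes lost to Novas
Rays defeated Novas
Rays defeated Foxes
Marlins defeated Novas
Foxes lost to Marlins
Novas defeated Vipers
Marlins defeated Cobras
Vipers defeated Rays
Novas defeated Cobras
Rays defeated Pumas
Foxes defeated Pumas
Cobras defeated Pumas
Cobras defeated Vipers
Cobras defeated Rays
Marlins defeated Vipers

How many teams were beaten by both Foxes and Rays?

1

Foxes beat: Pumas, Vipers.
Rays beat: Marlins, Pumas, Novas, Foxes.
Both beat: Pumas — 1.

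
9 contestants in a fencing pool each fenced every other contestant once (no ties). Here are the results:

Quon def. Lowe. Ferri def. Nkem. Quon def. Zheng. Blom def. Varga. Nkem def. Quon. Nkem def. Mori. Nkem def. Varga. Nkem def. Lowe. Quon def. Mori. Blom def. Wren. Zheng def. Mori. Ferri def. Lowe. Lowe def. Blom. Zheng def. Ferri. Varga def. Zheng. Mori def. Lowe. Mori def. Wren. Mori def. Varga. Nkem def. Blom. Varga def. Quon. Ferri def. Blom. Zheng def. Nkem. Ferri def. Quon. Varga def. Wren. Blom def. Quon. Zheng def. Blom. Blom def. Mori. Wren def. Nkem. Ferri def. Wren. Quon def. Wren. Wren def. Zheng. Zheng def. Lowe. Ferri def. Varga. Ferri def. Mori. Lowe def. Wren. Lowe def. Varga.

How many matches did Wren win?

2

Wren's results: beat Nkem, Zheng; lost to Varga, Quon, Ferri, Mori, Blom, Lowe.
That is 2 wins.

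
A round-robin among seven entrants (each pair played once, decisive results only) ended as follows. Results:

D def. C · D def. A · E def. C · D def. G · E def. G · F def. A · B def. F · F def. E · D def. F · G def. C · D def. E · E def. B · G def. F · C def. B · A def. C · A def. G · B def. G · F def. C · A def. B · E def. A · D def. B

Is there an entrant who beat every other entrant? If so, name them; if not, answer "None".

D

D has 6 wins out of 6 opponents — a perfect record.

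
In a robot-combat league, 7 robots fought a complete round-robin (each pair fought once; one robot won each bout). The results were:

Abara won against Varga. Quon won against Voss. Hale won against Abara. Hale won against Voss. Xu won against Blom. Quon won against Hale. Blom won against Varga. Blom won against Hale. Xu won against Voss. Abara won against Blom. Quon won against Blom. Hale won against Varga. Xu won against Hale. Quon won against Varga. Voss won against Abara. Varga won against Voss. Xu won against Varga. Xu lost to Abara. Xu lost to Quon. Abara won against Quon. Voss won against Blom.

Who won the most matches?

Win totals: Voss 2, Abara 4, Quon 5, Varga 1, Xu 4, Blom 2, Hale 3.
Quon leads with 5 wins (next highest: 4).

Quon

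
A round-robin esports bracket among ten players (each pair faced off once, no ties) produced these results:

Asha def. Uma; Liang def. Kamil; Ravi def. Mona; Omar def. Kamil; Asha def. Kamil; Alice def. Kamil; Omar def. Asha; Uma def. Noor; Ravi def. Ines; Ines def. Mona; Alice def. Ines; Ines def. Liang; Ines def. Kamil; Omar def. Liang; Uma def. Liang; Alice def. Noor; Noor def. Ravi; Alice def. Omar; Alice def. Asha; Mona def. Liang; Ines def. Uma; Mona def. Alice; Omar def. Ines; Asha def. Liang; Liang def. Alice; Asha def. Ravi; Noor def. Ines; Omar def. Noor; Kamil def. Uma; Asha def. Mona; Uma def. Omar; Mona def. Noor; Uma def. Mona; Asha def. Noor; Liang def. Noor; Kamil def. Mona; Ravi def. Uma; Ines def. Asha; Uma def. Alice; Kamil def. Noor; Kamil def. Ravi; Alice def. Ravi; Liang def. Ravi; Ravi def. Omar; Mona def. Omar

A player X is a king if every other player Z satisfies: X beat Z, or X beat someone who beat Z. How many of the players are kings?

7

Ravi reaches everyone (king).
Ines reaches everyone (king).
Alice reaches everyone (king).
Kamil cannot reach Asha in two steps.
Noor cannot reach Alice in two steps.
Mona cannot reach Uma in two steps.
Asha reaches everyone (king).
Uma reaches everyone (king).
Liang reaches everyone (king).
Omar reaches everyone (king).
Kings: Ravi, Ines, Alice, Asha, Uma, Liang, Omar — 7.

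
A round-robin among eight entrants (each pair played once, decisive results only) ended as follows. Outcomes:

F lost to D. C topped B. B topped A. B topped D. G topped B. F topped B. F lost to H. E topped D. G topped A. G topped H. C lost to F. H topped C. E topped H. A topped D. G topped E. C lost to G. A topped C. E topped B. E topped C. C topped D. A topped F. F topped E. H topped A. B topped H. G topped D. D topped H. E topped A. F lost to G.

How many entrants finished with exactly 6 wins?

0

Win totals: A 3, B 3, C 2, D 2, E 5, F 3, G 7, H 3.
No entrant has exactly 6 wins.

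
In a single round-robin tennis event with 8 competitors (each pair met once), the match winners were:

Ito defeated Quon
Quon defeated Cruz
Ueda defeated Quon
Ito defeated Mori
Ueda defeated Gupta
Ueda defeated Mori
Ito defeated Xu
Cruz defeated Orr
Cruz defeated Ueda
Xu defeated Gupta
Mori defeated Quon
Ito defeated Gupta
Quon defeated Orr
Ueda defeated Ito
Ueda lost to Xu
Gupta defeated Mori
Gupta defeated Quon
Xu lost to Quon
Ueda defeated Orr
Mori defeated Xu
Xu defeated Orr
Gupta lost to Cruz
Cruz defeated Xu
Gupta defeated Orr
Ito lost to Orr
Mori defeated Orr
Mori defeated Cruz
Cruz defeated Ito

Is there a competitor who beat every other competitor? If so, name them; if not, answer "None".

None

Highest win total is Ueda with 5 (out of 7 possible).
Ueda lost to Cruz, Xu, so no competitor went undefeated.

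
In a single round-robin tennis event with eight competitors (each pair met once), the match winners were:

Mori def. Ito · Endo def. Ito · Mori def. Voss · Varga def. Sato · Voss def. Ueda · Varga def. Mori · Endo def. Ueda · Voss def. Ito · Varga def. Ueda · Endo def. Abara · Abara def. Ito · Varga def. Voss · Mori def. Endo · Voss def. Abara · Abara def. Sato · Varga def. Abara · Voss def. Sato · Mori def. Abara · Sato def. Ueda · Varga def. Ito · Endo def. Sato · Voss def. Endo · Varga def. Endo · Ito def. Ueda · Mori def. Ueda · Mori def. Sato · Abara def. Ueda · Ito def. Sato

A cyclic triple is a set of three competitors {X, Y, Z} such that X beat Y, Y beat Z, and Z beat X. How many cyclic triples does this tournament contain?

0

Win totals: Ueda 0, Ito 2, Endo 4, Mori 6, Varga 7, Voss 5, Abara 3, Sato 1.
A competitor with w wins dominates both others in C(w,2) triples; summing gives 0 + 1 + 6 + 15 + 21 + 10 + 3 + 0 = 56 transitive triples.
Total triples C(8,3) = 56, so cyclic triples = 56 − 56 = 0.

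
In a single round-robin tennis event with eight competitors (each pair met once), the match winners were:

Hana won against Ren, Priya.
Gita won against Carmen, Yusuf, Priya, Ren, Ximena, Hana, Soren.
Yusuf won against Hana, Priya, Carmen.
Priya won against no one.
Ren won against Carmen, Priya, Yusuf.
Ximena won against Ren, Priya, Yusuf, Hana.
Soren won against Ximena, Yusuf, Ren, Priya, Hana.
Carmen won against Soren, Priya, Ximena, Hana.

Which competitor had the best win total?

Gita

Win totals: Carmen 4, Yusuf 3, Gita 7, Ximena 4, Priya 0, Soren 5, Ren 3, Hana 2.
Gita leads with 7 wins (next highest: 5).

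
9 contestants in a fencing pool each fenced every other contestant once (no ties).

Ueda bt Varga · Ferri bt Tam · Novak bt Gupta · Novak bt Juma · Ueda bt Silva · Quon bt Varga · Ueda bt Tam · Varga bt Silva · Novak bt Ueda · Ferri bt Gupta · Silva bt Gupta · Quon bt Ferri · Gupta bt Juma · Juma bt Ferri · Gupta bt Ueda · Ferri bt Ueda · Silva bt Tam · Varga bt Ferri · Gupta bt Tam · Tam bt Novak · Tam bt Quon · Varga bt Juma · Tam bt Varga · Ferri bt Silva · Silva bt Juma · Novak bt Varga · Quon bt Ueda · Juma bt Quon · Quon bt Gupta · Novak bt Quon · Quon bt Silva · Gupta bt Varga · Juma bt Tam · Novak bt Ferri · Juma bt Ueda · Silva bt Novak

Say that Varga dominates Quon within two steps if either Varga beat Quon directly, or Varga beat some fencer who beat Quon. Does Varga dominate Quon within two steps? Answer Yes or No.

Yes

Varga did not beat Quon directly.
Varga beat Ferri, Juma, Silva. Of those, Juma beat Quon.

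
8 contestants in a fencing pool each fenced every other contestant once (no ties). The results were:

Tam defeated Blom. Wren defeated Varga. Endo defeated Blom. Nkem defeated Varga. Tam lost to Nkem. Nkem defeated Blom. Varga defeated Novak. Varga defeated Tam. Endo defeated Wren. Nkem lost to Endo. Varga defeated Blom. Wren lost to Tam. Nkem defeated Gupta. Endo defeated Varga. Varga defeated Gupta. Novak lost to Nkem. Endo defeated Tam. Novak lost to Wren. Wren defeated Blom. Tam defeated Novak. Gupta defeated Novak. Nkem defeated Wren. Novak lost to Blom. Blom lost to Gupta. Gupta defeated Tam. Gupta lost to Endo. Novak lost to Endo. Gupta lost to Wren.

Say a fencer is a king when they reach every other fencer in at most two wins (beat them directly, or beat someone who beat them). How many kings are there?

1

Nkem cannot reach Endo in two steps.
Tam cannot reach Nkem, Endo in two steps.
Endo reaches everyone (king).
Novak cannot reach Nkem, Tam, Endo, Wren, Blom, Gupta, Varga in two steps.
Wren cannot reach Nkem, Endo in two steps.
Blom cannot reach Nkem, Tam, Endo, Wren, Gupta, Varga in two steps.
Gupta cannot reach Nkem, Endo, Varga in two steps.
Varga cannot reach Nkem, Endo in two steps.
Kings: Endo — 1.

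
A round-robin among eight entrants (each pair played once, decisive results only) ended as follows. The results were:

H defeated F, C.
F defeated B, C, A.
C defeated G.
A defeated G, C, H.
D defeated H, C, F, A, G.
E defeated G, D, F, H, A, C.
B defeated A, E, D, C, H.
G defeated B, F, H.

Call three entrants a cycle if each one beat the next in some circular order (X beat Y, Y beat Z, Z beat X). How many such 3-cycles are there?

Win totals: A 3, B 5, C 1, D 5, E 6, F 3, G 3, H 2.
An entrant with w wins dominates both others in C(w,2) triples; summing gives 3 + 10 + 0 + 10 + 15 + 3 + 3 + 1 = 45 transitive triples.
Total triples C(8,3) = 56, so cyclic triples = 56 − 45 = 11.

11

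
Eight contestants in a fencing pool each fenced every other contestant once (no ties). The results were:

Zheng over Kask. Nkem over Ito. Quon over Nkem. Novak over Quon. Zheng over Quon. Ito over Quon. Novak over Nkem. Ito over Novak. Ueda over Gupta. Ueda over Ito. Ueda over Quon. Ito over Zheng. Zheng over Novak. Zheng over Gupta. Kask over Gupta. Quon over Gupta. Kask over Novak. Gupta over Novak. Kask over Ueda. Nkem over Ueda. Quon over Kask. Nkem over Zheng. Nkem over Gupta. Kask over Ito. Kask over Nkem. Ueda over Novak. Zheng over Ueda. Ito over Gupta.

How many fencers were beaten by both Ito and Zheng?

Ito beat: Quon, Zheng, Gupta, Novak.
Zheng beat: Quon, Ueda, Kask, Gupta, Novak.
Both beat: Quon, Gupta, Novak — 3.

3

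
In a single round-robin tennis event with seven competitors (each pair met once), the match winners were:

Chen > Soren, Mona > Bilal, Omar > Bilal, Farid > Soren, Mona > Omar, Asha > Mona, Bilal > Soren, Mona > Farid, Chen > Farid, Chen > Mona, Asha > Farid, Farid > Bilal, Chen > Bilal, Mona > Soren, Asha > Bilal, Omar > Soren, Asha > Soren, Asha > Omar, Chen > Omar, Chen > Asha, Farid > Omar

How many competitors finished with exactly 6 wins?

1

Win totals: Bilal 1, Farid 3, Mona 4, Omar 2, Soren 0, Chen 6, Asha 5.
Exactly 6: Chen — 1 competitor.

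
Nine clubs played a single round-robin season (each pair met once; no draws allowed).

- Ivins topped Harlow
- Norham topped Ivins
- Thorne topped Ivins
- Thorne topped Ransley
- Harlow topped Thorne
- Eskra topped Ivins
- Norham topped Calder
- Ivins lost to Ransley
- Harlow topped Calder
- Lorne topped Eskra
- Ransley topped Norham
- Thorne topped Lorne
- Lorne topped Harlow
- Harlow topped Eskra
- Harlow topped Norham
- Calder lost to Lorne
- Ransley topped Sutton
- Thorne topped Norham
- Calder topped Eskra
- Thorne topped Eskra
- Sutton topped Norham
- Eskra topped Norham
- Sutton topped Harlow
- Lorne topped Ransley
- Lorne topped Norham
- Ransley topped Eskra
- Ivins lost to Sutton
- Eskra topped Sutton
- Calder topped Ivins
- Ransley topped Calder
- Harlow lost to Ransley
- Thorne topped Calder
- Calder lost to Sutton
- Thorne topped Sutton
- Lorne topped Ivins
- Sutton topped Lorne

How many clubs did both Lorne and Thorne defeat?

Lorne beat: Harlow, Eskra, Ransley, Calder, Ivins, Norham.
Thorne beat: Lorne, Eskra, Ransley, Calder, Ivins, Sutton, Norham.
Both beat: Eskra, Ransley, Calder, Ivins, Norham — 5.

5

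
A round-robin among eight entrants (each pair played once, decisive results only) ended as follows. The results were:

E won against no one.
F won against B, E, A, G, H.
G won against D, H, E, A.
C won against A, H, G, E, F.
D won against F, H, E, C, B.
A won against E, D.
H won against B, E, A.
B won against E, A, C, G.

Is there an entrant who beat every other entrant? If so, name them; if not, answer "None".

None

Highest win total is F with 5 (out of 7 possible).
F lost to C, D, so no entrant went undefeated.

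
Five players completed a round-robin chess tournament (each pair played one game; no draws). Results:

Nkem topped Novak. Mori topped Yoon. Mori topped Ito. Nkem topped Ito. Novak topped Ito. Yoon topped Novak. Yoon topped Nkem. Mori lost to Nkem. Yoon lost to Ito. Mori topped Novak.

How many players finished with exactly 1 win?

Win totals: Yoon 2, Mori 3, Ito 1, Nkem 3, Novak 1.
Exactly 1: Ito, Novak — 2 players.

2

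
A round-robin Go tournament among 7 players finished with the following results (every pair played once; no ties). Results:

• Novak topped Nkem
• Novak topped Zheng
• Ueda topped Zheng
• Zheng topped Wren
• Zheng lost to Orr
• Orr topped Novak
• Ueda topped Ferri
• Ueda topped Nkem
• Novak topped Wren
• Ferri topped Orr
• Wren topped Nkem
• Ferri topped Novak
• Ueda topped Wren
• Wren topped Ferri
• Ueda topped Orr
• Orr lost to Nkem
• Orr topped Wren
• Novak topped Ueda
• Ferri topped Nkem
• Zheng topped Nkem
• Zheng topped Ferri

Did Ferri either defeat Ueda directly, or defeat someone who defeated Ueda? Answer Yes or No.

Yes

Ferri did not beat Ueda directly.
Ferri beat Novak, Nkem, Orr. Of those, Novak beat Ueda.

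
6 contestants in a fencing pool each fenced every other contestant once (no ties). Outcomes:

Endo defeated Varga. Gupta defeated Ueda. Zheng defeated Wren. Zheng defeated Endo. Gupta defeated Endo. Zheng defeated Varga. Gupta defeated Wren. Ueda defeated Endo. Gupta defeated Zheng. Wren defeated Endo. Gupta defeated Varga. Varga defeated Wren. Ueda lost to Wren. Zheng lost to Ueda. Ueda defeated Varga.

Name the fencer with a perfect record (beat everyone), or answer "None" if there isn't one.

Gupta

Gupta has 5 wins out of 5 opponents — a perfect record.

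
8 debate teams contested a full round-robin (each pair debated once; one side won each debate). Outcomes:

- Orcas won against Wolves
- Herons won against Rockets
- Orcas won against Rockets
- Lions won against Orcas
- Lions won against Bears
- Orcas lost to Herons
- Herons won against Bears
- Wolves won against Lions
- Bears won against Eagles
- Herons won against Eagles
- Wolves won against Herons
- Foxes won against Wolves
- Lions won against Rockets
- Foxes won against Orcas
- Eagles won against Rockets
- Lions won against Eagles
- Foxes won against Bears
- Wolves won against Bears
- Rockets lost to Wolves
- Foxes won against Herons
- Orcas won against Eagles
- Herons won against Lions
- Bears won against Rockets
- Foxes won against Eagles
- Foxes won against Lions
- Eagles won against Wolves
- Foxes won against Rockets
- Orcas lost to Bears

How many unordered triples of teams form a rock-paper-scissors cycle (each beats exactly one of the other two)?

Win totals: Lions 4, Foxes 7, Rockets 0, Bears 3, Herons 5, Wolves 4, Orcas 3, Eagles 2.
A team with w wins dominates both others in C(w,2) triples; summing gives 6 + 21 + 0 + 3 + 10 + 6 + 3 + 1 = 50 transitive triples.
Total triples C(8,3) = 56, so cyclic triples = 56 − 50 = 6.

6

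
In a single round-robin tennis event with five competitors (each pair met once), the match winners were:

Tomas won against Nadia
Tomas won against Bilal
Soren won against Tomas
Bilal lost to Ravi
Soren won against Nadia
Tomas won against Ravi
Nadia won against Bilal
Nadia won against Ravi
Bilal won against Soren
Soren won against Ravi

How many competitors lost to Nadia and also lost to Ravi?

1

Nadia beat: Bilal, Ravi.
Ravi beat: Bilal.
Both beat: Bilal — 1.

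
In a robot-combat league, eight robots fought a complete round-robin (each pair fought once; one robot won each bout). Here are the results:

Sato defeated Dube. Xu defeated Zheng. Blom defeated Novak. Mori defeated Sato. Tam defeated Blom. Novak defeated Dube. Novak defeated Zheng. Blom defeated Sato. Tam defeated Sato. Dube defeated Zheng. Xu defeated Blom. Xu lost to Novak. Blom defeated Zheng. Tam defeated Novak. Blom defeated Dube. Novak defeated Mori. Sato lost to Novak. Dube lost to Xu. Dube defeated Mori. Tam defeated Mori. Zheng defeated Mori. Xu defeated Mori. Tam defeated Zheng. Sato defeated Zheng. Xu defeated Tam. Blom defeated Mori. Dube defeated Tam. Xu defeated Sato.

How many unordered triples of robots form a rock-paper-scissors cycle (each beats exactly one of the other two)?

Win totals: Mori 1, Sato 2, Novak 5, Tam 5, Blom 5, Zheng 1, Dube 3, Xu 6.
A robot with w wins dominates both others in C(w,2) triples; summing gives 0 + 1 + 10 + 10 + 10 + 0 + 3 + 15 = 49 transitive triples.
Total triples C(8,3) = 56, so cyclic triples = 56 − 49 = 7.

7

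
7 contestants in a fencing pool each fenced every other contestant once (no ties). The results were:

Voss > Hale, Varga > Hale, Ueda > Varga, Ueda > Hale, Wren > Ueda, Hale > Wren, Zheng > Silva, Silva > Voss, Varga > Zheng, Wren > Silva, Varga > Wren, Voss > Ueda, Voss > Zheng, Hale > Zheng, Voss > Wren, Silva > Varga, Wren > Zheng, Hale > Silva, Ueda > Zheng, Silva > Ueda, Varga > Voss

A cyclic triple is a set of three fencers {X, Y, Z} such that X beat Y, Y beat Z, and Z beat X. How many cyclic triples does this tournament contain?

11

Win totals: Silva 3, Zheng 1, Hale 3, Wren 3, Varga 4, Ueda 3, Voss 4.
A fencer with w wins dominates both others in C(w,2) triples; summing gives 3 + 0 + 3 + 3 + 6 + 3 + 6 = 24 transitive triples.
Total triples C(7,3) = 35, so cyclic triples = 35 − 24 = 11.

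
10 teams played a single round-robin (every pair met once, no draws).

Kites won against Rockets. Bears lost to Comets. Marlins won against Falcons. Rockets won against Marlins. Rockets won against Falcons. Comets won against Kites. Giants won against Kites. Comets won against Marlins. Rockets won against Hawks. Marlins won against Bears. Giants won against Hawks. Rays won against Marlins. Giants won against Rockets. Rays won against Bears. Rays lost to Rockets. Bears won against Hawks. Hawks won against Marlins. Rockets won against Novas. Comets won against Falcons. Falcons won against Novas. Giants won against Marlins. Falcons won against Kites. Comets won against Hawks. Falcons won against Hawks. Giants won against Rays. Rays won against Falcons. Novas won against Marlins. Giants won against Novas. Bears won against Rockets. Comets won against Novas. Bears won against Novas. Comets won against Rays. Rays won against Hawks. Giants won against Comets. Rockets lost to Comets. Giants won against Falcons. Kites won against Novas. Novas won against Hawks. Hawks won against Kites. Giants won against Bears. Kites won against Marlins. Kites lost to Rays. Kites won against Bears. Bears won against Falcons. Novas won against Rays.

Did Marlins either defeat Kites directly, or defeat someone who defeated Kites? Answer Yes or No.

Yes

Marlins did not beat Kites directly.
Marlins beat Falcons, Bears. Of those, Falcons beat Kites.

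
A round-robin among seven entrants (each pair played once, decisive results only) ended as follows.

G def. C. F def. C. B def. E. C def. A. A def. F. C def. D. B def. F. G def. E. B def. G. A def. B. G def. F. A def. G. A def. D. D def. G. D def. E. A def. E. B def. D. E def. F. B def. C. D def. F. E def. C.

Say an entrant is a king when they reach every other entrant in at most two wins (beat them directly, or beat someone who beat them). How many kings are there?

3

A reaches everyone (king).
B reaches everyone (king).
C reaches everyone (king).
D cannot reach A, B in two steps.
E cannot reach B, G in two steps.
F cannot reach B, E, G in two steps.
G cannot reach B in two steps.
Kings: A, B, C — 3.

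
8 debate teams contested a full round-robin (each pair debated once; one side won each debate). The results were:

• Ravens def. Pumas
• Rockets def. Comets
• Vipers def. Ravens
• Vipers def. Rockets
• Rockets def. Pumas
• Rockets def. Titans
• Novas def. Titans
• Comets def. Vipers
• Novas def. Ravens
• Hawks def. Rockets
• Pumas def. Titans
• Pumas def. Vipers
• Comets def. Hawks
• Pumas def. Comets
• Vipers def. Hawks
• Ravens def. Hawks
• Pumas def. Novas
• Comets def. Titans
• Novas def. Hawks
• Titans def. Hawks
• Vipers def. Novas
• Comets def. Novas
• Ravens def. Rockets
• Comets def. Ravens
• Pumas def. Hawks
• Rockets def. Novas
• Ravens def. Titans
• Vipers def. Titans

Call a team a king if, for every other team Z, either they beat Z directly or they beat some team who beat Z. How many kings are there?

5

Titans cannot reach Vipers, Comets, Pumas, Ravens, Novas in two steps.
Vipers reaches everyone (king).
Comets reaches everyone (king).
Pumas reaches everyone (king).
Ravens reaches everyone (king).
Hawks cannot reach Vipers, Ravens in two steps.
Rockets reaches everyone (king).
Novas cannot reach Vipers, Comets in two steps.
Kings: Vipers, Comets, Pumas, Ravens, Rockets — 5.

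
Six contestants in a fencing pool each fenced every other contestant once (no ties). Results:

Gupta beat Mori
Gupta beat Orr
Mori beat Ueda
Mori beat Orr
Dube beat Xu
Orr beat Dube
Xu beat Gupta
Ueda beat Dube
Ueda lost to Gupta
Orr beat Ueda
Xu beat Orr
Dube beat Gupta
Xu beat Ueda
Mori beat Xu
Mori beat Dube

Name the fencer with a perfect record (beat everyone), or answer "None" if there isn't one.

Highest win total is Mori with 4 (out of 5 possible).
Mori lost to Gupta, so no fencer went undefeated.

None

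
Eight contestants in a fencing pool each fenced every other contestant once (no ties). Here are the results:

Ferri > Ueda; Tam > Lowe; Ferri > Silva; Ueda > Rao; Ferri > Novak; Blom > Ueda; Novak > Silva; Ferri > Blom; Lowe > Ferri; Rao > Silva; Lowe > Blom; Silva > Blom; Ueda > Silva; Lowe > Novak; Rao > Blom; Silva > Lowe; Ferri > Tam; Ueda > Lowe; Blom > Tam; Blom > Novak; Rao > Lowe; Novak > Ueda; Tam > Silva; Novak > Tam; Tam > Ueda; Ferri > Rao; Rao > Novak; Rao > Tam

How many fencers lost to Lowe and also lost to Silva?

Lowe beat: Blom, Novak, Ferri.
Silva beat: Lowe, Blom.
Both beat: Blom — 1.

1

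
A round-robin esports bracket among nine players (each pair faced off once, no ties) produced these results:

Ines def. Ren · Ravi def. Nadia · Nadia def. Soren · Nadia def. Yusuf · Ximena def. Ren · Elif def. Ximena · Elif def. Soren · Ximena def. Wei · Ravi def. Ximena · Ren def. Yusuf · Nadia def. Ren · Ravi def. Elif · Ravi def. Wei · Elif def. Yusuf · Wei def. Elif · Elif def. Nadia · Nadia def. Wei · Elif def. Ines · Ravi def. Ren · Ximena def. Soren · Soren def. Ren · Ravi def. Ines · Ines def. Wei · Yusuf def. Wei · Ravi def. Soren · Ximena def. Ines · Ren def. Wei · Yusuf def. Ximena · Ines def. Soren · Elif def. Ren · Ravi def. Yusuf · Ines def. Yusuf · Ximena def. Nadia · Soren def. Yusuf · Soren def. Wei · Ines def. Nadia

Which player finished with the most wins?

Win totals: Elif 6, Ravi 8, Nadia 4, Soren 3, Ximena 5, Wei 1, Yusuf 2, Ines 5, Ren 2.
Ravi leads with 8 wins (next highest: 6).

Ravi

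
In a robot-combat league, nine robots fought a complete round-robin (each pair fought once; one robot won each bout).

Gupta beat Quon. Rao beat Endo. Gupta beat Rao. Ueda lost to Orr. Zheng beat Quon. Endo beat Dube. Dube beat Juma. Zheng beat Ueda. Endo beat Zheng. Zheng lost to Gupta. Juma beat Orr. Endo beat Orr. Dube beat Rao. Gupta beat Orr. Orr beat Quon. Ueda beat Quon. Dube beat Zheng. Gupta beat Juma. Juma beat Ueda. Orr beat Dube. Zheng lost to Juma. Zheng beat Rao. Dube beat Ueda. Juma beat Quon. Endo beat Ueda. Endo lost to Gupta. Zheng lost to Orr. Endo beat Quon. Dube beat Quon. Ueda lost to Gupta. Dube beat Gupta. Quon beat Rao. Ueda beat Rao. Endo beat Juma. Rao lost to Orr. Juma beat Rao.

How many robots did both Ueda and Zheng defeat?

2

Ueda beat: Rao, Quon.
Zheng beat: Rao, Ueda, Quon.
Both beat: Rao, Quon — 2.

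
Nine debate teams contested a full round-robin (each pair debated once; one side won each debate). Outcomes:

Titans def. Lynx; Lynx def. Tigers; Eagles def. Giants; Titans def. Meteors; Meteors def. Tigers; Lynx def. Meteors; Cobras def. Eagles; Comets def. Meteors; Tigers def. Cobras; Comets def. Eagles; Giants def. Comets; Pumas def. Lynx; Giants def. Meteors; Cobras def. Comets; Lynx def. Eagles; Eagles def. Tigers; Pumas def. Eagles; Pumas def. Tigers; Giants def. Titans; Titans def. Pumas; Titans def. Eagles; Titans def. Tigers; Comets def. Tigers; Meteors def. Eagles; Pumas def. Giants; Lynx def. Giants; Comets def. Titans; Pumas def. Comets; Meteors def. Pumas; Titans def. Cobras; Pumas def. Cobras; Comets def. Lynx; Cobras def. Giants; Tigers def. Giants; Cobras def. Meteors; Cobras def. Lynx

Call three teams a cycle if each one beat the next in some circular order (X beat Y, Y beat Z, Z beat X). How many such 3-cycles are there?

Win totals: Meteors 3, Eagles 2, Pumas 6, Lynx 4, Giants 3, Titans 6, Cobras 5, Comets 5, Tigers 2.
A team with w wins dominates both others in C(w,2) triples; summing gives 3 + 1 + 15 + 6 + 3 + 15 + 10 + 10 + 1 = 64 transitive triples.
Total triples C(9,3) = 84, so cyclic triples = 84 − 64 = 20.

20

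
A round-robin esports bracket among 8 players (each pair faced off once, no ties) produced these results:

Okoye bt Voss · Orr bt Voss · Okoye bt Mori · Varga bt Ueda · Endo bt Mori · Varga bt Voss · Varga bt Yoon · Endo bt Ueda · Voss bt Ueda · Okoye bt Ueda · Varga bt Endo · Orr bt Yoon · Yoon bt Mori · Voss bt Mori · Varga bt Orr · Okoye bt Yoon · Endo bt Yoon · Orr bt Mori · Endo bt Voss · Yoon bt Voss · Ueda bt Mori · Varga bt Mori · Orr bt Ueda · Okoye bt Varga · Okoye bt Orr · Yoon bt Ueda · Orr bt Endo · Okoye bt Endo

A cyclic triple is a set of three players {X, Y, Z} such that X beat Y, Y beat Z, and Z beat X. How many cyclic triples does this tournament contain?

0

Win totals: Varga 6, Orr 5, Yoon 3, Okoye 7, Ueda 1, Voss 2, Endo 4, Mori 0.
A player with w wins dominates both others in C(w,2) triples; summing gives 15 + 10 + 3 + 21 + 0 + 1 + 6 + 0 = 56 transitive triples.
Total triples C(8,3) = 56, so cyclic triples = 56 − 56 = 0.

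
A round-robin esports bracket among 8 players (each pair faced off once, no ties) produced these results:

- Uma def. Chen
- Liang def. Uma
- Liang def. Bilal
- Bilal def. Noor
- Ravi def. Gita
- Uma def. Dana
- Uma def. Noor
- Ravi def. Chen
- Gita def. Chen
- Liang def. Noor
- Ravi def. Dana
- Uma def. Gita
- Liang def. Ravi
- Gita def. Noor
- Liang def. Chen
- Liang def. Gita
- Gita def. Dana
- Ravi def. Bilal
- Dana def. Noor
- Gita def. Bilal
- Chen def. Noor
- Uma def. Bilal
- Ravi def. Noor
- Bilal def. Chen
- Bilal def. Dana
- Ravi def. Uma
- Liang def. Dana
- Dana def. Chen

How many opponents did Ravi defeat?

Ravi's results: beat Uma, Dana, Bilal, Gita, Chen, Noor; lost to Liang.
That is 6 wins.

6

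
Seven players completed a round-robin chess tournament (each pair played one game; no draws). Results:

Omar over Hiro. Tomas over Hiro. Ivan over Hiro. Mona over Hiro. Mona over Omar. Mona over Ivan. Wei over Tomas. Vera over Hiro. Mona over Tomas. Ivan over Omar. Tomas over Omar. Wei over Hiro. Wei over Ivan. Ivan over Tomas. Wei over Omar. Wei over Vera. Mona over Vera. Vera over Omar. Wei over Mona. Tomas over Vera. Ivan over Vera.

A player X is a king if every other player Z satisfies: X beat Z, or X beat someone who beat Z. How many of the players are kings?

Vera cannot reach Mona, Tomas, Wei, Ivan in two steps.
Mona cannot reach Wei in two steps.
Tomas cannot reach Mona, Wei, Ivan in two steps.
Omar cannot reach Vera, Mona, Tomas, Wei, Ivan in two steps.
Wei reaches everyone (king).
Hiro cannot reach Vera, Mona, Tomas, Omar, Wei, Ivan in two steps.
Ivan cannot reach Mona, Wei in two steps.
Kings: Wei — 1.

1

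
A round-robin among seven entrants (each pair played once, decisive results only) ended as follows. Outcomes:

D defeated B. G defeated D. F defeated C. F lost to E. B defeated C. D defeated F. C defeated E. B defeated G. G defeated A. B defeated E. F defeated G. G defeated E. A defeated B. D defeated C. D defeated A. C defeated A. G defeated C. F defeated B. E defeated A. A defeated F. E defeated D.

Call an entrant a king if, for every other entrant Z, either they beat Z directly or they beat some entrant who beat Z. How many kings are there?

5

A cannot reach D in two steps.
B reaches everyone (king).
C cannot reach G in two steps.
D reaches everyone (king).
E reaches everyone (king).
F reaches everyone (king).
G reaches everyone (king).
Kings: B, D, E, F, G — 5.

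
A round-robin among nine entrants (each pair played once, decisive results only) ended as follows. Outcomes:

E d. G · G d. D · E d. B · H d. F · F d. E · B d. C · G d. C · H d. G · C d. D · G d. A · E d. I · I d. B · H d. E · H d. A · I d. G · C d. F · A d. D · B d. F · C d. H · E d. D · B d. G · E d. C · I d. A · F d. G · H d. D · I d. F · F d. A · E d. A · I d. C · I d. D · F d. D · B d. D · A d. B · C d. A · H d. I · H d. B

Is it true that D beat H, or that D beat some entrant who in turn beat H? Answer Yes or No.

No

D did not beat H directly.
D beat no one, so there is no intermediate entrant.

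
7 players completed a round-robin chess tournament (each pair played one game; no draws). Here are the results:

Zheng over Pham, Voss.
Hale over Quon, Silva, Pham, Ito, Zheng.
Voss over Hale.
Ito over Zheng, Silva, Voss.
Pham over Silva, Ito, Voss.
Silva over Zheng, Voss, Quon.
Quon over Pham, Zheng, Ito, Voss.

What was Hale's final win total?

5

Hale's results: beat Quon, Zheng, Silva, Ito, Pham; lost to Voss.
That is 5 wins.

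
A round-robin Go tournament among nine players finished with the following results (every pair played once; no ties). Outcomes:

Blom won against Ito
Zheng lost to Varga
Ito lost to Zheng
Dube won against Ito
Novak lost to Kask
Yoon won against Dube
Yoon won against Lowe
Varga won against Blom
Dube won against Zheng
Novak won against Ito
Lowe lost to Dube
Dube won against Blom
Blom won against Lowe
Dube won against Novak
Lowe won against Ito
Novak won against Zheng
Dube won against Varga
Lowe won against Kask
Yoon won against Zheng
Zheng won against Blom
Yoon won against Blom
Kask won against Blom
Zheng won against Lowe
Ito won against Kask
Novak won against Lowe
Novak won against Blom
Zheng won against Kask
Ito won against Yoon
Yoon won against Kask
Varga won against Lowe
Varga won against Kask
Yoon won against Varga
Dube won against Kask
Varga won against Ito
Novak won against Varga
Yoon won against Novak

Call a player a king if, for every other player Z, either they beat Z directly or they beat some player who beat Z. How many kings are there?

Lowe cannot reach Varga, Dube, Zheng in two steps.
Varga cannot reach Dube in two steps.
Ito reaches everyone (king).
Novak cannot reach Dube in two steps.
Dube reaches everyone (king).
Kask cannot reach Dube, Yoon in two steps.
Zheng cannot reach Varga, Dube in two steps.
Blom cannot reach Varga, Novak, Dube, Zheng in two steps.
Yoon reaches everyone (king).
Kings: Ito, Dube, Yoon — 3.

3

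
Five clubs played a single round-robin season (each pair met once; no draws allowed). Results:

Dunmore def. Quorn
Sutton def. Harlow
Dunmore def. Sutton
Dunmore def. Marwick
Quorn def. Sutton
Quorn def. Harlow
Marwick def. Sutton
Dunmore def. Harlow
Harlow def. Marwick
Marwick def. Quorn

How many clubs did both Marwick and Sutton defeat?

Marwick beat: Sutton, Quorn.
Sutton beat: Harlow.
No one was beaten by both.

0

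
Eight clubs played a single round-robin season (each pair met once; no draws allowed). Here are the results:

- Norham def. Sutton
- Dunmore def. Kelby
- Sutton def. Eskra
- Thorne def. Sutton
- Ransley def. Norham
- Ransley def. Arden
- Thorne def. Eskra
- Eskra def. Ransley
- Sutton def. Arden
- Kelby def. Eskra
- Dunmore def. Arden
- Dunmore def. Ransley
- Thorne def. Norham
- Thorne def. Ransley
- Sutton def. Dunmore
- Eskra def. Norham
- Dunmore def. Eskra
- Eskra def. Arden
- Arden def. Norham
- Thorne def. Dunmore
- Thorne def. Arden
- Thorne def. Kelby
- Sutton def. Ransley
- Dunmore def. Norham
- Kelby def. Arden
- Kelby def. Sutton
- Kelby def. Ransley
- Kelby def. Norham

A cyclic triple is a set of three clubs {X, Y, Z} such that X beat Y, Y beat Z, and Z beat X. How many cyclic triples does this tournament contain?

Win totals: Kelby 5, Norham 1, Thorne 7, Sutton 4, Dunmore 5, Eskra 3, Ransley 2, Arden 1.
A club with w wins dominates both others in C(w,2) triples; summing gives 10 + 0 + 21 + 6 + 10 + 3 + 1 + 0 = 51 transitive triples.
Total triples C(8,3) = 56, so cyclic triples = 56 − 51 = 5.

5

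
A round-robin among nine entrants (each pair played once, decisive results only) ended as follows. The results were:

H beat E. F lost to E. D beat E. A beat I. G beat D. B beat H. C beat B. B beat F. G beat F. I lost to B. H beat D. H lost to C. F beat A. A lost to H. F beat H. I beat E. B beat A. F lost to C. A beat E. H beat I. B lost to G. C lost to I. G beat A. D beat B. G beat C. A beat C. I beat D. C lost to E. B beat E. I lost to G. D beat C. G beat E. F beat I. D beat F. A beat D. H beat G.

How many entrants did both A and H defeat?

3

A beat: C, D, E, I.
H beat: A, D, E, G, I.
Both beat: D, E, I — 3.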